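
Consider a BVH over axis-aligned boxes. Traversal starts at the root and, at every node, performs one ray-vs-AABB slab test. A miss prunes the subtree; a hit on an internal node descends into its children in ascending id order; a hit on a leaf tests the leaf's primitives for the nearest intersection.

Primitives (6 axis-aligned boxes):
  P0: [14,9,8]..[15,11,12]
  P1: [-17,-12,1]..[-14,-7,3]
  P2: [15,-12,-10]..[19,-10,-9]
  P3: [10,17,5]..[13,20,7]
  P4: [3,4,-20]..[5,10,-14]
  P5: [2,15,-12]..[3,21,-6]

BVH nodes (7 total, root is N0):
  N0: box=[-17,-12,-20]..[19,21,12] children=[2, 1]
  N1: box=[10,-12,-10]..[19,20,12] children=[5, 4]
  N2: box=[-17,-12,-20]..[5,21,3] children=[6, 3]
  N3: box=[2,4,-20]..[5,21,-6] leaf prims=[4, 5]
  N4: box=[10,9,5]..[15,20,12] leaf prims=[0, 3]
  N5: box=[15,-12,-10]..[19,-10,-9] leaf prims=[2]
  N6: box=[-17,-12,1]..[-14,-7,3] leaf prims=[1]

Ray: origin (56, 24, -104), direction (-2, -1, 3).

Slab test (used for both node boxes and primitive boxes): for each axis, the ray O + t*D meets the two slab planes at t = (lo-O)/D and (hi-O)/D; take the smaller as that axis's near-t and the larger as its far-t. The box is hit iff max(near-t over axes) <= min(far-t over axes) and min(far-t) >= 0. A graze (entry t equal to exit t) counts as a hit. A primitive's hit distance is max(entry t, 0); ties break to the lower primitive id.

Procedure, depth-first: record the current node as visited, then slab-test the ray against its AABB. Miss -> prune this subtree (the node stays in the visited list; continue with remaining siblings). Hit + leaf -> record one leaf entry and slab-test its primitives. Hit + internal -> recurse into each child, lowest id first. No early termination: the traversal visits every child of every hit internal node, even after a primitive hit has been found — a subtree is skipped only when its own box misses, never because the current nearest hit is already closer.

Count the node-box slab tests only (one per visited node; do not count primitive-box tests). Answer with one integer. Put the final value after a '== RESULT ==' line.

Trace the traversal:
N0 x:[37/2,73/2] y:[3,36] z:[28,116/3] -> hit [28,36], descend [1, 2]
  N1 x:[37/2,23] y:[4,36] z:[94/3,116/3] -> miss, prune
  N2 x:[51/2,73/2] y:[3,36] z:[28,107/3] -> hit [28,107/3], descend [3, 6]
    N3 x:[51/2,27] y:[3,20] z:[28,98/3] -> miss, prune
    N6 x:[35,73/2] y:[31,36] z:[35,107/3] -> hit [35,107/3] leaf, test {P1@t=35}

5 AABB tests over nodes [0, 1, 2, 3, 6]; 1 leaf entered; closest P1.

== RESULT ==
5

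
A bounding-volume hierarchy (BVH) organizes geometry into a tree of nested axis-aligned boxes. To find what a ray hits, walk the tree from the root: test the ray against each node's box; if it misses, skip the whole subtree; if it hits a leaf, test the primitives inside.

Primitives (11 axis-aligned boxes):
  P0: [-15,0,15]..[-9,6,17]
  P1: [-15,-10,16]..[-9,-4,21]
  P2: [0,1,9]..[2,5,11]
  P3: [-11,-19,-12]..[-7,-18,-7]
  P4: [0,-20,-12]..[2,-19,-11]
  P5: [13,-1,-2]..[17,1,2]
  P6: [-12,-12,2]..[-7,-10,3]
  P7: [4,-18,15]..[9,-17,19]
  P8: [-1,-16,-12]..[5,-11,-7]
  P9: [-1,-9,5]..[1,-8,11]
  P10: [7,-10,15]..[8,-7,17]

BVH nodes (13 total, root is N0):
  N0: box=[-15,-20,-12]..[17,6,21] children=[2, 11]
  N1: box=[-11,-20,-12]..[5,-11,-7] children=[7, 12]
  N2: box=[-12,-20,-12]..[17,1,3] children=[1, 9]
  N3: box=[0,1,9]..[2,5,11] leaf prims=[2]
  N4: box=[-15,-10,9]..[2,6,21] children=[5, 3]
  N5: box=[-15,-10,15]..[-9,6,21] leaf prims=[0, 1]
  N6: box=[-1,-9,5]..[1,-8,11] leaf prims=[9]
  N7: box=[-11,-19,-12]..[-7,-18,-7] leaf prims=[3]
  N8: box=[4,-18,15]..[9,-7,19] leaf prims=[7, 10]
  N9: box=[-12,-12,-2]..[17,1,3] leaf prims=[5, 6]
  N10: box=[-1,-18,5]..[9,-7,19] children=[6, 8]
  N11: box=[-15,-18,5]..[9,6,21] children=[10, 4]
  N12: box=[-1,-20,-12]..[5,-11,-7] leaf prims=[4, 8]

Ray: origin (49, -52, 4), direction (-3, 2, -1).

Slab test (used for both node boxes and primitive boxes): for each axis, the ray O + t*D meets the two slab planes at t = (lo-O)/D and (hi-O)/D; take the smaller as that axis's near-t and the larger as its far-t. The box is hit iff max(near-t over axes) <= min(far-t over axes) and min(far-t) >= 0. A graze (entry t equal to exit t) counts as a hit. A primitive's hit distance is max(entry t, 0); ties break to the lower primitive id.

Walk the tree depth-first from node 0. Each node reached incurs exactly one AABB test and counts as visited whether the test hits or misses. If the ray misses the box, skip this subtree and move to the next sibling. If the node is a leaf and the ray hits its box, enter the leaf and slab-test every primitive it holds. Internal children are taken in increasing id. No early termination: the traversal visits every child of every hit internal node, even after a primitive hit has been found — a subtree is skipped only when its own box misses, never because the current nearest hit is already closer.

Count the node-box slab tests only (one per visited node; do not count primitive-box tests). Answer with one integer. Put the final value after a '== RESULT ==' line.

Walk:
N0 x:[32/3,64/3] y:[16,29] z:[-17,16] -> hit [16,16], descend [2, 11]
  N2 x:[32/3,61/3] y:[16,53/2] z:[1,16] -> hit [16,16], descend [1, 9]
    N1 x:[44/3,20] y:[16,41/2] z:[11,16] -> hit [16,16], descend [7, 12]
      N7 x:[56/3,20] y:[33/2,17] z:[11,16] -> miss, prune
      N12 x:[44/3,50/3] y:[16,41/2] z:[11,16] -> hit [16,16] leaf, test {P4@t=16, P8(miss)}
    N9 x:[32/3,61/3] y:[20,53/2] z:[1,6] -> miss, prune
  N11 x:[40/3,64/3] y:[17,29] z:[-17,-1] -> miss, prune

7 AABB tests over nodes [0, 2, 1, 7, 12, 9, 11]; 1 leaf entered; closest P4.

== RESULT ==
7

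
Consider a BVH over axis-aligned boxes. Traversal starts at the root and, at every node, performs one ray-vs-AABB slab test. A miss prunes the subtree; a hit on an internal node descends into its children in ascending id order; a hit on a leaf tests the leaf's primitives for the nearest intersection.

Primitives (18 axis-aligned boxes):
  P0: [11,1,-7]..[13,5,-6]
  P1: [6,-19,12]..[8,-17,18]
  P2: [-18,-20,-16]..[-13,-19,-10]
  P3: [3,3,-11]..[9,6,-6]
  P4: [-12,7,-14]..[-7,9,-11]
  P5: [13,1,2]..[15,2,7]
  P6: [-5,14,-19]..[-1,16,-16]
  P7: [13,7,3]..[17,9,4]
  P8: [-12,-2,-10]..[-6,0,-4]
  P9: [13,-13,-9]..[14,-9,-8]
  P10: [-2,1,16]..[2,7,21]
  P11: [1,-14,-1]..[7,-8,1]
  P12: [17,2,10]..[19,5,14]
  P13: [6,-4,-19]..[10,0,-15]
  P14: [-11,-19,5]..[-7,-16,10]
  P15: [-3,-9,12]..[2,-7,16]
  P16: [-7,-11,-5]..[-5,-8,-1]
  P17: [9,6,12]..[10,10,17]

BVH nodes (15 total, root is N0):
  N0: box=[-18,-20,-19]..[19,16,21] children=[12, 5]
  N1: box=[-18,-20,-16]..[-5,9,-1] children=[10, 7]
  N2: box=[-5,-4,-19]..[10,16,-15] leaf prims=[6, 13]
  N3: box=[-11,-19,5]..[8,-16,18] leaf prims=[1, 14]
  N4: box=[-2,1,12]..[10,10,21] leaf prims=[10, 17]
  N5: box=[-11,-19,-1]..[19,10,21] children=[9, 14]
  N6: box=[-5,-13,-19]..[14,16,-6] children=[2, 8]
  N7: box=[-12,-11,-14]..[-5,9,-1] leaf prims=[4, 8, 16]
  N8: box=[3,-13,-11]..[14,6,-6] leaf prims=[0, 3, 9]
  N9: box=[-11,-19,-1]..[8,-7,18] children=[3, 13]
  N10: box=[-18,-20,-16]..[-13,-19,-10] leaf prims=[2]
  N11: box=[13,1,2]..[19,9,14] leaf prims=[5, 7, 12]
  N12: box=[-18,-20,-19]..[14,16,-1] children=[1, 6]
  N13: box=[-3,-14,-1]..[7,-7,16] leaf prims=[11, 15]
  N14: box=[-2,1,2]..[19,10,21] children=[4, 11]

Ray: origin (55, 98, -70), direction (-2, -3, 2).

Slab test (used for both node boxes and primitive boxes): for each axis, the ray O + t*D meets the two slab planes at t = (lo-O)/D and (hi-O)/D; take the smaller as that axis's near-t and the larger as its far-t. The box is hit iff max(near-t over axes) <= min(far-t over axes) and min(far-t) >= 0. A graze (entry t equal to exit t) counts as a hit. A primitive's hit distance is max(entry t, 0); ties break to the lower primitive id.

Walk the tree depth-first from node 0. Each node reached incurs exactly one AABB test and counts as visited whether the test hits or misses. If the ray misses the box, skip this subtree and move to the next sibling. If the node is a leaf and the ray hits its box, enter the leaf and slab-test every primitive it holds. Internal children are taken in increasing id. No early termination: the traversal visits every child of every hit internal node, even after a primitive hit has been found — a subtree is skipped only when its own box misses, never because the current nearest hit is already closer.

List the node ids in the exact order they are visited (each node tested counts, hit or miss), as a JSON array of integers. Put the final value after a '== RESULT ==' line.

Traverse from the root:
N0 x:[18,73/2] y:[82/3,118/3] z:[51/2,91/2] -> hit [82/3,73/2], descend [5, 12]
  N5 x:[18,33] y:[88/3,39] z:[69/2,91/2] -> miss, prune
  N12 x:[41/2,73/2] y:[82/3,118/3] z:[51/2,69/2] -> hit [82/3,69/2], descend [1, 6]
    N1 x:[30,73/2] y:[89/3,118/3] z:[27,69/2] -> hit [30,69/2], descend [7, 10]
      N7 x:[30,67/2] y:[89/3,109/3] z:[28,69/2] -> hit [30,67/2] leaf, test {P4(miss), P8@t=98/3, P16(miss)}
      N10 x:[34,73/2] y:[39,118/3] z:[27,30] -> miss, prune
    N6 x:[41/2,30] y:[82/3,37] z:[51/2,32] -> hit [82/3,30], descend [2, 8]
      N2 x:[45/2,30] y:[82/3,34] z:[51/2,55/2] -> hit [82/3,55/2] leaf, test {P6(miss), P13(miss)}
      N8 x:[41/2,26] y:[92/3,37] z:[59/2,32] -> miss, prune

order=[0, 5, 12, 1, 7, 10, 6, 2, 8]  |boxes|=9  |leaves|=2  hit=P8

== RESULT ==
[0, 5, 12, 1, 7, 10, 6, 2, 8]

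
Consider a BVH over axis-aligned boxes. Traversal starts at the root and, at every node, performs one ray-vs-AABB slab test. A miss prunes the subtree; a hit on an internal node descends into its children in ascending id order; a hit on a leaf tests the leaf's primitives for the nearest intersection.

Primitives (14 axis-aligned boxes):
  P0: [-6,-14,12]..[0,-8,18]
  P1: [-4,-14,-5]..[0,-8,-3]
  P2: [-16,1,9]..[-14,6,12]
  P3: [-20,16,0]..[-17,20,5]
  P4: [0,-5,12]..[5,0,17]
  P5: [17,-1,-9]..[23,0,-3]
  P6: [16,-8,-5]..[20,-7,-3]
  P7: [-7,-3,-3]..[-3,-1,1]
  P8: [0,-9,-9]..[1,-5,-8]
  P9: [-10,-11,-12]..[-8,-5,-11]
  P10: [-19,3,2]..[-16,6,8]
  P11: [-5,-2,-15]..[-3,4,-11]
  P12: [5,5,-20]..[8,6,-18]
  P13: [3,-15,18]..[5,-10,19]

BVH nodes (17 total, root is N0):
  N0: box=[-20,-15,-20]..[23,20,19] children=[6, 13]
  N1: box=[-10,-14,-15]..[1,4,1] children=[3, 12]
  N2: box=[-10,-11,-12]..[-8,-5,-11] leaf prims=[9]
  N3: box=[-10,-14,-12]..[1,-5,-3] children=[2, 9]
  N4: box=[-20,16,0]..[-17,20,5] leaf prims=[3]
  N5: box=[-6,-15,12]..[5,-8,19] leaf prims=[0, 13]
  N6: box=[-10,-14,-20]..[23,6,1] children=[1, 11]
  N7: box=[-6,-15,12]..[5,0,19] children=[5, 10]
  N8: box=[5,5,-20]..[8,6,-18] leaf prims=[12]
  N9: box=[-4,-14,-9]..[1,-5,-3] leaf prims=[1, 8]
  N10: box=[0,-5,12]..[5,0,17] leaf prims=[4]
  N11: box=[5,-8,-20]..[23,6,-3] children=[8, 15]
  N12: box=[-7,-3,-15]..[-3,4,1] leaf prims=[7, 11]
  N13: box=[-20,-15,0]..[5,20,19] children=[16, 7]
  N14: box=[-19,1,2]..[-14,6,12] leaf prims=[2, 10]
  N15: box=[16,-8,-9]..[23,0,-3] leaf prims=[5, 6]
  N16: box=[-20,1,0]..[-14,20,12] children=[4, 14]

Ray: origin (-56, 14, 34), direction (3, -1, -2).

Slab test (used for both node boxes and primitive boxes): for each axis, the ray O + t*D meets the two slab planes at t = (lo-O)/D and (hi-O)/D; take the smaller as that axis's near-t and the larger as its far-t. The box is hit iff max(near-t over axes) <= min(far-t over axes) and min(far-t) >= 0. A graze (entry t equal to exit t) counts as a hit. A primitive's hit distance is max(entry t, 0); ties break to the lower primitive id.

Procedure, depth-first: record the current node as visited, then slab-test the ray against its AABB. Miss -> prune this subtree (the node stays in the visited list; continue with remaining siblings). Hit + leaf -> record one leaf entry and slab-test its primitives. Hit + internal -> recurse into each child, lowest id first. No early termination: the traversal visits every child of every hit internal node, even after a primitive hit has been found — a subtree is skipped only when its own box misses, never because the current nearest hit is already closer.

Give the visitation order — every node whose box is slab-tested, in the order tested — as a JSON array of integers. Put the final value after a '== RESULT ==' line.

Trace the traversal:
N0 x:[12,79/3] y:[-6,29] z:[15/2,27] -> hit [12,79/3], descend [6, 13]
  N6 x:[46/3,79/3] y:[8,28] z:[33/2,27] -> hit [33/2,79/3], descend [1, 11]
    N1 x:[46/3,19] y:[10,28] z:[33/2,49/2] -> hit [33/2,19], descend [3, 12]
      N3 x:[46/3,19] y:[19,28] z:[37/2,23] -> hit [19,19], descend [2, 9]
        N2 x:[46/3,16] y:[19,25] z:[45/2,23] -> miss, prune
        N9 x:[52/3,19] y:[19,28] z:[37/2,43/2] -> hit [19,19] leaf, test {P1(miss), P8(miss)}
      N12 x:[49/3,53/3] y:[10,17] z:[33/2,49/2] -> hit [33/2,17] leaf, test {P7@t=33/2, P11(miss)}
    N11 x:[61/3,79/3] y:[8,22] z:[37/2,27] -> hit [61/3,22], descend [8, 15]
      N8 x:[61/3,64/3] y:[8,9] z:[26,27] -> miss, prune
      N15 x:[24,79/3] y:[14,22] z:[37/2,43/2] -> miss, prune
  N13 x:[12,61/3] y:[-6,29] z:[15/2,17] -> hit [12,17], descend [7, 16]
    N7 x:[50/3,61/3] y:[14,29] z:[15/2,11] -> miss, prune
    N16 x:[12,14] y:[-6,13] z:[11,17] -> hit [12,13], descend [4, 14]
      N4 x:[12,13] y:[-6,-2] z:[29/2,17] -> miss, prune
      N14 x:[37/3,14] y:[8,13] z:[11,16] -> hit [37/3,13] leaf, test {P2(miss), P10(miss)}

Visited [0, 6, 1, 3, 2, 9, 12, 11, 8, 15, 13, 7, 16, 4, 14]. Tests: 15 box, 3 leaf. Nearest: P7.

== RESULT ==
[0, 6, 1, 3, 2, 9, 12, 11, 8, 15, 13, 7, 16, 4, 14]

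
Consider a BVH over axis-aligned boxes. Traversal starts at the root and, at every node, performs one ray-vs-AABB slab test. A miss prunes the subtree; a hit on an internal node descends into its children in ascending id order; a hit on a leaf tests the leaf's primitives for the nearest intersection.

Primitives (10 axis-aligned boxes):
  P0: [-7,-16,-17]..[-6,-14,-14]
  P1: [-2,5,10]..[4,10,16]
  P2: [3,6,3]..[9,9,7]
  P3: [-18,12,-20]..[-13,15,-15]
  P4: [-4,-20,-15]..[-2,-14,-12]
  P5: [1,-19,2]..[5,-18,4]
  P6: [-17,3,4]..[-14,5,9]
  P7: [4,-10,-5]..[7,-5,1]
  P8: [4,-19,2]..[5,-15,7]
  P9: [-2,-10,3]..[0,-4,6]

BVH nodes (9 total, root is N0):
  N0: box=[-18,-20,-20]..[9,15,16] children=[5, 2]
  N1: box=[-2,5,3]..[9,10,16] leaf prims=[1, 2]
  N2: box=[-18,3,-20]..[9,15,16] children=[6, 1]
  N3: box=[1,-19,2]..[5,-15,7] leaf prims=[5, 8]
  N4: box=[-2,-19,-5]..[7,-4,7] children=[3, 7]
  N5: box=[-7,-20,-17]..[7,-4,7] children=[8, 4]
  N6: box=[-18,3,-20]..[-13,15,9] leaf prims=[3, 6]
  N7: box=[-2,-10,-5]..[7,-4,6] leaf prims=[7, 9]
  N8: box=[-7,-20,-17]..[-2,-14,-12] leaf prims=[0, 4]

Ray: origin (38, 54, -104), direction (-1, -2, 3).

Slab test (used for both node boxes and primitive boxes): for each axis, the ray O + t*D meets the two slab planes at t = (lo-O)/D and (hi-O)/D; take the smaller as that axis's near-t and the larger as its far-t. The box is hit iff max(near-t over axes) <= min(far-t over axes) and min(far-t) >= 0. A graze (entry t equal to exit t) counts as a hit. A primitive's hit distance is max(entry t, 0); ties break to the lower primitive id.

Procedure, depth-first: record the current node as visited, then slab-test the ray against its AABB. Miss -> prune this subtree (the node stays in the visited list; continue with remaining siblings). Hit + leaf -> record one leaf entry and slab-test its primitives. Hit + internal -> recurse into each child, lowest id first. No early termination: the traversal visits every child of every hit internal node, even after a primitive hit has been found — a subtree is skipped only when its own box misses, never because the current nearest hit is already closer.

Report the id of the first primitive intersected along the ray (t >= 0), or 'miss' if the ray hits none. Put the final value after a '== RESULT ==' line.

Traverse from the root:
N0 x:[29,56] y:[39/2,37] z:[28,40] -> hit [29,37], descend [2, 5]
  N2 x:[29,56] y:[39/2,51/2] z:[28,40] -> miss, prune
  N5 x:[31,45] y:[29,37] z:[29,37] -> hit [31,37], descend [4, 8]
    N4 x:[31,40] y:[29,73/2] z:[33,37] -> hit [33,73/2], descend [3, 7]
      N3 x:[33,37] y:[69/2,73/2] z:[106/3,37] -> hit [106/3,73/2] leaf, test {P5@t=36, P8(miss)}
      N7 x:[31,40] y:[29,32] z:[33,110/3] -> miss, prune
    N8 x:[40,45] y:[34,37] z:[29,92/3] -> miss, prune

Summary -> nodes [0, 2, 5, 4, 3, 7, 8]; box-tests=7; leaf-entries=1; first=P5

== RESULT ==
5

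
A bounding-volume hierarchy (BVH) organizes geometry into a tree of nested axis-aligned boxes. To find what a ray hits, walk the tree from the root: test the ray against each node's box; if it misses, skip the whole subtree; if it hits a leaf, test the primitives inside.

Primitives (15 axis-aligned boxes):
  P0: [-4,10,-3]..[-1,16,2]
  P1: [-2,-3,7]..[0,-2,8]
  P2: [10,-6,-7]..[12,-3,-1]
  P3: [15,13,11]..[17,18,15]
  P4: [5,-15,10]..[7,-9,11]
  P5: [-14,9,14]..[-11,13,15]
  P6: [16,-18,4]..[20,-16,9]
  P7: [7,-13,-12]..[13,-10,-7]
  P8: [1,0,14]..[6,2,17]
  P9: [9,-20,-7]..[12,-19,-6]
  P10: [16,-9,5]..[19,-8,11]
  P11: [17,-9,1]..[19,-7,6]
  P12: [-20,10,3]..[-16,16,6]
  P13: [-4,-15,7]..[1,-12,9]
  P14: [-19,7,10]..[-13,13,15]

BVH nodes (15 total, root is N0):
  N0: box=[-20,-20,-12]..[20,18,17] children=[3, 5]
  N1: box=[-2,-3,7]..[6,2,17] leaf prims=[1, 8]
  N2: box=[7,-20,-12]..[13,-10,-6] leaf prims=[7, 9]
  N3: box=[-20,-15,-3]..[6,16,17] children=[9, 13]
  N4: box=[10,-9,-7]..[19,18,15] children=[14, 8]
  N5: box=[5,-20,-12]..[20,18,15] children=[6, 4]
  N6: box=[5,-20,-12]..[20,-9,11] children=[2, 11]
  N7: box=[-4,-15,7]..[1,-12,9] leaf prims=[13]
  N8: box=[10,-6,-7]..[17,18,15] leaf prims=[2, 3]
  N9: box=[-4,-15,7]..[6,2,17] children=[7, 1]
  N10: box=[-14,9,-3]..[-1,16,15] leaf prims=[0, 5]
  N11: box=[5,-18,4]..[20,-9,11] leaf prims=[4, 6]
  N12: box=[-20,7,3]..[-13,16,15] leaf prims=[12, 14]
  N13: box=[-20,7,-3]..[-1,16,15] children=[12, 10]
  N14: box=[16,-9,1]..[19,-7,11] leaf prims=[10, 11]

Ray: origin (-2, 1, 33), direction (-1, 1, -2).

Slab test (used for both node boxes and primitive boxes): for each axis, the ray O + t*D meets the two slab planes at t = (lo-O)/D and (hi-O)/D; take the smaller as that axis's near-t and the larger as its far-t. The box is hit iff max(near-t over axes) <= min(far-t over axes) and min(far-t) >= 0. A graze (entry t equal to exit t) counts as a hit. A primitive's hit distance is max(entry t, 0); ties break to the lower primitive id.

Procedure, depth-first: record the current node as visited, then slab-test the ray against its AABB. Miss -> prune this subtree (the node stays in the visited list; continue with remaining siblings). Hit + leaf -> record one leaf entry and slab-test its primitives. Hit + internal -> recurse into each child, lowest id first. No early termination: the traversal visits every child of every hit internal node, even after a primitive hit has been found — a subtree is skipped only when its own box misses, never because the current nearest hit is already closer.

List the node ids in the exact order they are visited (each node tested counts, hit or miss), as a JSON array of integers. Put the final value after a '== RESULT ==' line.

Traverse from the root:
N0 x:[-22,18] y:[-21,17] z:[8,45/2] -> hit [8,17], descend [3, 5]
  N3 x:[-8,18] y:[-16,15] z:[8,18] -> hit [8,15], descend [9, 13]
    N9 x:[-8,2] y:[-16,1] z:[8,13] -> miss, prune
    N13 x:[-1,18] y:[6,15] z:[9,18] -> hit [9,15], descend [10, 12]
      N10 x:[-1,12] y:[8,15] z:[9,18] -> hit [9,12] leaf, test {P0(miss), P5@t=9}
      N12 x:[11,18] y:[6,15] z:[9,15] -> hit [11,15] leaf, test {P12@t=14, P14@t=11}
  N5 x:[-22,-7] y:[-21,17] z:[9,45/2] -> miss, prune

7 AABB tests over nodes [0, 3, 9, 13, 10, 12, 5]; 2 leaves entered; closest P5.

== RESULT ==
[0, 3, 9, 13, 10, 12, 5]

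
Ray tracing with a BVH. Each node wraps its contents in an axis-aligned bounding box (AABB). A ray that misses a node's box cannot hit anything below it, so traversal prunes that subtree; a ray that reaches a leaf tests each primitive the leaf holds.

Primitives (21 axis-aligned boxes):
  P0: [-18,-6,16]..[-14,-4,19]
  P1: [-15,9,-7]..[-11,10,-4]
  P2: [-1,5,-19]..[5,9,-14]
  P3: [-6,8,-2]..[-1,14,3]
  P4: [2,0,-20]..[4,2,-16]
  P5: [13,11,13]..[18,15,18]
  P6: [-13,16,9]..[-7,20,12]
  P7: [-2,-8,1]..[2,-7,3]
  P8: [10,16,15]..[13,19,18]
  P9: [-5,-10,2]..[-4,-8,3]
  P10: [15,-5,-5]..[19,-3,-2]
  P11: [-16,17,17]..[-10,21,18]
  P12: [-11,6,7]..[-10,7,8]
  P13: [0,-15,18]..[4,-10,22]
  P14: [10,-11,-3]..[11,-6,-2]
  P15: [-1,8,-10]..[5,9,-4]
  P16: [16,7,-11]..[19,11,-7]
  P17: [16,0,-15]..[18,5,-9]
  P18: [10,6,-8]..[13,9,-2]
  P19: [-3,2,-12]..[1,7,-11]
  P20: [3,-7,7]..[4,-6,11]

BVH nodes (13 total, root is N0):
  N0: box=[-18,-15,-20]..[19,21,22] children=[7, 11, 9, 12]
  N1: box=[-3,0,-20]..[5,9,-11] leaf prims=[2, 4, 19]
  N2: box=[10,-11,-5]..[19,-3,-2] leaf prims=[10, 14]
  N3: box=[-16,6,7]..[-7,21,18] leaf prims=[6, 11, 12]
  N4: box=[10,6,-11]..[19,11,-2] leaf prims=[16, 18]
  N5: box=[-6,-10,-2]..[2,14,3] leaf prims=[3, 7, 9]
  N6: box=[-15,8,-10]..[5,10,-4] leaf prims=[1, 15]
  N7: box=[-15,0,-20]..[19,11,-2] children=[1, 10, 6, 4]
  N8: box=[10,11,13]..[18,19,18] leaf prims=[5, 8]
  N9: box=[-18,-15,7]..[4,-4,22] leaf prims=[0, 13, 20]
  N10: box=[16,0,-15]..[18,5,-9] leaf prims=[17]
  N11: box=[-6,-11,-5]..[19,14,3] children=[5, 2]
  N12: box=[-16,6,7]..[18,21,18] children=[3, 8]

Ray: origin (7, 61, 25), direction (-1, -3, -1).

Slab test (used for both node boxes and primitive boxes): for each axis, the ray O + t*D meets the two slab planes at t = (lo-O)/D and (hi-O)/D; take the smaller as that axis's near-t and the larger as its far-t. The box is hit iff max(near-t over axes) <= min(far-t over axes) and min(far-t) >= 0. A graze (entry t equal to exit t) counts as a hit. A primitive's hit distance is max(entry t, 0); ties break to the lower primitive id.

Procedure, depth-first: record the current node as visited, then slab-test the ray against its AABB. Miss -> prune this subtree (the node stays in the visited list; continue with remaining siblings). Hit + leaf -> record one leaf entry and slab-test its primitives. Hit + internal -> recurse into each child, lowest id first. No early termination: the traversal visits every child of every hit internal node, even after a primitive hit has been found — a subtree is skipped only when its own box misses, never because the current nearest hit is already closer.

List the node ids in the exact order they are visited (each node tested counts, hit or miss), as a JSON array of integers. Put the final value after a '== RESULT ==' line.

Trace the traversal:
N0 x:[-12,25] y:[40/3,76/3] z:[3,45] -> hit [40/3,25], descend [7, 9, 11, 12]
  N7 x:[-12,22] y:[50/3,61/3] z:[27,45] -> miss, prune
  N9 x:[3,25] y:[65/3,76/3] z:[3,18] -> miss, prune
  N11 x:[-12,13] y:[47/3,24] z:[22,30] -> miss, prune
  N12 x:[-11,23] y:[40/3,55/3] z:[7,18] -> hit [40/3,18], descend [3, 8]
    N3 x:[14,23] y:[40/3,55/3] z:[7,18] -> hit [14,18] leaf, test {P6@t=14, P11(miss), P12@t=18}
    N8 x:[-11,-3] y:[14,50/3] z:[7,12] -> miss, prune

7 AABB tests over nodes [0, 7, 9, 11, 12, 3, 8]; 1 leaf entered; closest P6.

== RESULT ==
[0, 7, 9, 11, 12, 3, 8]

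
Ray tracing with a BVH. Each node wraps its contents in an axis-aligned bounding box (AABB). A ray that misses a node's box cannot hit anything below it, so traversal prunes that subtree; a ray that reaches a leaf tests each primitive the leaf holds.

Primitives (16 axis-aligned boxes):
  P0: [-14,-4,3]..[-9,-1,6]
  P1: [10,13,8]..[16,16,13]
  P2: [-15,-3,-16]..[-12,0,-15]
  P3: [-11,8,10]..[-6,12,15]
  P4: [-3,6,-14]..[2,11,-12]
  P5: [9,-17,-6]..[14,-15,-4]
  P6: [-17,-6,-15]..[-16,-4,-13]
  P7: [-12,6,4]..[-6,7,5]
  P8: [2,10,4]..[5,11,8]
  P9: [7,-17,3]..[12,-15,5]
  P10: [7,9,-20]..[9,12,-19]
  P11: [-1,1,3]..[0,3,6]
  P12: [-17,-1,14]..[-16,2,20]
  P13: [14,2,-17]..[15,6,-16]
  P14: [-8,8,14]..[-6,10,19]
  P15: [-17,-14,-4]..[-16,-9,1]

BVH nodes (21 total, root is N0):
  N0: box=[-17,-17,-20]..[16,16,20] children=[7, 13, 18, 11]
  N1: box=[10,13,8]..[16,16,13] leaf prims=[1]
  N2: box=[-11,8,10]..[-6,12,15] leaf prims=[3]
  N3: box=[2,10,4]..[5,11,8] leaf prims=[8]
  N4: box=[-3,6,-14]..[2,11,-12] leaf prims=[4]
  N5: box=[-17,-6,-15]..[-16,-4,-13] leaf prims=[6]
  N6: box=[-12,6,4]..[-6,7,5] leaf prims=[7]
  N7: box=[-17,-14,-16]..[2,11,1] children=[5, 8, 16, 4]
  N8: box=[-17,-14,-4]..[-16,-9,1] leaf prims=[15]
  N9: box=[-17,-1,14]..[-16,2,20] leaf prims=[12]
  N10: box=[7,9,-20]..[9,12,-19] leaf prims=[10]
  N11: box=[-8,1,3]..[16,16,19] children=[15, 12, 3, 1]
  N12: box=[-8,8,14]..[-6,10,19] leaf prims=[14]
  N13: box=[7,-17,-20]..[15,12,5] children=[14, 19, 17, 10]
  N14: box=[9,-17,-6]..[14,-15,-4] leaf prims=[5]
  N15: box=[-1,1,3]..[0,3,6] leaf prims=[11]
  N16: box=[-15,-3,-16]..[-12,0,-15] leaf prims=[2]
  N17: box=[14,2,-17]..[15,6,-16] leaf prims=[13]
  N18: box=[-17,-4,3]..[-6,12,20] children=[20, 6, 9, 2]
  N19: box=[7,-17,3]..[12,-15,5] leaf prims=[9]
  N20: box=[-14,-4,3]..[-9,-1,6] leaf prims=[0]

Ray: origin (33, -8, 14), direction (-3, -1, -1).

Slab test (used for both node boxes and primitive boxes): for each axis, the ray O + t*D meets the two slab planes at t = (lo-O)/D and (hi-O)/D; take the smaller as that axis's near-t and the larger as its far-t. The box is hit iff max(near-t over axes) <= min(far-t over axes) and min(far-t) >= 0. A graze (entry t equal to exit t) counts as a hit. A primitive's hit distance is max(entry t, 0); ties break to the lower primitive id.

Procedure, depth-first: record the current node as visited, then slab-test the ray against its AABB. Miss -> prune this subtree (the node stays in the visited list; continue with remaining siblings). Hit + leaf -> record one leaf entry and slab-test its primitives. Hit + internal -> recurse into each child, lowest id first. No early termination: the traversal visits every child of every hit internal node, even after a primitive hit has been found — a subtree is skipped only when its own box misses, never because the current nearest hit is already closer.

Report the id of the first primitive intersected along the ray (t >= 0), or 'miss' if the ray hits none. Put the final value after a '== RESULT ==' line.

Walk:
N0 x:[17/3,50/3] y:[-24,9] z:[-6,34] -> hit [17/3,9], descend [7, 11, 13, 18]
  N7 x:[31/3,50/3] y:[-19,6] z:[13,30] -> miss, prune
  N11 x:[17/3,41/3] y:[-24,-9] z:[-5,11] -> miss, prune
  N13 x:[6,26/3] y:[-20,9] z:[9,34] -> miss, prune
  N18 x:[13,50/3] y:[-20,-4] z:[-6,11] -> miss, prune

5 AABB tests over nodes [0, 7, 11, 13, 18]; 0 leaves entered; closest miss.

== RESULT ==
miss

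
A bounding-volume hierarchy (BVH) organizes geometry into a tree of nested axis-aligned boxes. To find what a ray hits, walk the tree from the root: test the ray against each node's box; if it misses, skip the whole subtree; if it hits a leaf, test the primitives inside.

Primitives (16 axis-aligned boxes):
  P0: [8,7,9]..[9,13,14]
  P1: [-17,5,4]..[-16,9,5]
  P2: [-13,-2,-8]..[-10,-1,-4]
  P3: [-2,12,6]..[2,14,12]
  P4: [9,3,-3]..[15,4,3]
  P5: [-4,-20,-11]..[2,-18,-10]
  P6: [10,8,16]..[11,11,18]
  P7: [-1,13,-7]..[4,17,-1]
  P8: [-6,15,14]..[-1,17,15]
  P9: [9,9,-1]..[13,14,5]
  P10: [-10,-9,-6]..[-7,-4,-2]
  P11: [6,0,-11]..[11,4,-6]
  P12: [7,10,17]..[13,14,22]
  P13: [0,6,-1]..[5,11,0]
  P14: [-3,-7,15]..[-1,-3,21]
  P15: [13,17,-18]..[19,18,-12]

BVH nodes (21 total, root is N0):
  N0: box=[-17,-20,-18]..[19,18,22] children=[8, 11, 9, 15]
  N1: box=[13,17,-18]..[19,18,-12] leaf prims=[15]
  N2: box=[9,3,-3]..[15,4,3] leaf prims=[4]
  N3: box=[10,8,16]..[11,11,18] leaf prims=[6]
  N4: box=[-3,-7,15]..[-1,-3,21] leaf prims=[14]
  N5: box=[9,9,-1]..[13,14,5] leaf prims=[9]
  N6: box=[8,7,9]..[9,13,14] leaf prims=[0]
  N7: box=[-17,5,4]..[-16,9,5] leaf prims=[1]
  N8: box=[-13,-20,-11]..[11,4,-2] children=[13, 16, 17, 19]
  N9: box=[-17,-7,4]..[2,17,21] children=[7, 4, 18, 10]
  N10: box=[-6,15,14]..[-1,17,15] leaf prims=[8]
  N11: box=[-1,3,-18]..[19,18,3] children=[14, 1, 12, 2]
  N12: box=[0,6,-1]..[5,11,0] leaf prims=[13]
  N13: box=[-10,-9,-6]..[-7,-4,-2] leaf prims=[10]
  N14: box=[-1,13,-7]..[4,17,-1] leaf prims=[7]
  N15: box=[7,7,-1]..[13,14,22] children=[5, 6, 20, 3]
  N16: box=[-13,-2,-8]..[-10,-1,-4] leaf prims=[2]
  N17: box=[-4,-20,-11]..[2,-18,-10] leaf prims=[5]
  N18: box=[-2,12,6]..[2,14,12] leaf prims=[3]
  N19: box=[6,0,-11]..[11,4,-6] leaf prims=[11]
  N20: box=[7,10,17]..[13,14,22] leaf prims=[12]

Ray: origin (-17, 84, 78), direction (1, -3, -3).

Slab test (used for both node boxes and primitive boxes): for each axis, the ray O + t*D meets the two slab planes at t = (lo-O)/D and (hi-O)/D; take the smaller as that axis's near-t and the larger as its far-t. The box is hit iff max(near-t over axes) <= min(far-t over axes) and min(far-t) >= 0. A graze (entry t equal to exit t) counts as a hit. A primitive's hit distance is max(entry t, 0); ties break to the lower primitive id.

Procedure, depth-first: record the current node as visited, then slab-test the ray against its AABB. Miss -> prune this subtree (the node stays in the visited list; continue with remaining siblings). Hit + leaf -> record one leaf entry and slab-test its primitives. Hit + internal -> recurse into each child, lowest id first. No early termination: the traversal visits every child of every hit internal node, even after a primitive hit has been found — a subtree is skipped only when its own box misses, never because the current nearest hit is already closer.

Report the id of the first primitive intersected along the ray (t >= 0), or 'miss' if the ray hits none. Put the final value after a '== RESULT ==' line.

Walk:
N0 x:[0,36] y:[22,104/3] z:[56/3,32] -> hit [22,32], descend [8, 9, 11, 15]
  N8 x:[4,28] y:[80/3,104/3] z:[80/3,89/3] -> hit [80/3,28], descend [13, 16, 17, 19]
    N13 x:[7,10] y:[88/3,31] z:[80/3,28] -> miss, prune
    N16 x:[4,7] y:[85/3,86/3] z:[82/3,86/3] -> miss, prune
    N17 x:[13,19] y:[34,104/3] z:[88/3,89/3] -> miss, prune
    N19 x:[23,28] y:[80/3,28] z:[28,89/3] -> hit [28,28] leaf, test {P11@t=28}
  N9 x:[0,19] y:[67/3,91/3] z:[19,74/3] -> miss, prune
  N11 x:[16,36] y:[22,27] z:[25,32] -> hit [25,27], descend [1, 2, 12, 14]
    N1 x:[30,36] y:[22,67/3] z:[30,32] -> miss, prune
    N2 x:[26,32] y:[80/3,27] z:[25,27] -> hit [80/3,27] leaf, test {P4@t=80/3}
    N12 x:[17,22] y:[73/3,26] z:[26,79/3] -> miss, prune
    N14 x:[16,21] y:[67/3,71/3] z:[79/3,85/3] -> miss, prune
  N15 x:[24,30] y:[70/3,77/3] z:[56/3,79/3] -> hit [24,77/3], descend [3, 5, 6, 20]
    N3 x:[27,28] y:[73/3,76/3] z:[20,62/3] -> miss, prune
    N5 x:[26,30] y:[70/3,25] z:[73/3,79/3] -> miss, prune
    N6 x:[25,26] y:[71/3,77/3] z:[64/3,23] -> miss, prune
    N20 x:[24,30] y:[70/3,74/3] z:[56/3,61/3] -> miss, prune

Visited [0, 8, 13, 16, 17, 19, 9, 11, 1, 2, 12, 14, 15, 3, 5, 6, 20]. Tests: 17 box, 2 leaf. Nearest: P4.

== RESULT ==
4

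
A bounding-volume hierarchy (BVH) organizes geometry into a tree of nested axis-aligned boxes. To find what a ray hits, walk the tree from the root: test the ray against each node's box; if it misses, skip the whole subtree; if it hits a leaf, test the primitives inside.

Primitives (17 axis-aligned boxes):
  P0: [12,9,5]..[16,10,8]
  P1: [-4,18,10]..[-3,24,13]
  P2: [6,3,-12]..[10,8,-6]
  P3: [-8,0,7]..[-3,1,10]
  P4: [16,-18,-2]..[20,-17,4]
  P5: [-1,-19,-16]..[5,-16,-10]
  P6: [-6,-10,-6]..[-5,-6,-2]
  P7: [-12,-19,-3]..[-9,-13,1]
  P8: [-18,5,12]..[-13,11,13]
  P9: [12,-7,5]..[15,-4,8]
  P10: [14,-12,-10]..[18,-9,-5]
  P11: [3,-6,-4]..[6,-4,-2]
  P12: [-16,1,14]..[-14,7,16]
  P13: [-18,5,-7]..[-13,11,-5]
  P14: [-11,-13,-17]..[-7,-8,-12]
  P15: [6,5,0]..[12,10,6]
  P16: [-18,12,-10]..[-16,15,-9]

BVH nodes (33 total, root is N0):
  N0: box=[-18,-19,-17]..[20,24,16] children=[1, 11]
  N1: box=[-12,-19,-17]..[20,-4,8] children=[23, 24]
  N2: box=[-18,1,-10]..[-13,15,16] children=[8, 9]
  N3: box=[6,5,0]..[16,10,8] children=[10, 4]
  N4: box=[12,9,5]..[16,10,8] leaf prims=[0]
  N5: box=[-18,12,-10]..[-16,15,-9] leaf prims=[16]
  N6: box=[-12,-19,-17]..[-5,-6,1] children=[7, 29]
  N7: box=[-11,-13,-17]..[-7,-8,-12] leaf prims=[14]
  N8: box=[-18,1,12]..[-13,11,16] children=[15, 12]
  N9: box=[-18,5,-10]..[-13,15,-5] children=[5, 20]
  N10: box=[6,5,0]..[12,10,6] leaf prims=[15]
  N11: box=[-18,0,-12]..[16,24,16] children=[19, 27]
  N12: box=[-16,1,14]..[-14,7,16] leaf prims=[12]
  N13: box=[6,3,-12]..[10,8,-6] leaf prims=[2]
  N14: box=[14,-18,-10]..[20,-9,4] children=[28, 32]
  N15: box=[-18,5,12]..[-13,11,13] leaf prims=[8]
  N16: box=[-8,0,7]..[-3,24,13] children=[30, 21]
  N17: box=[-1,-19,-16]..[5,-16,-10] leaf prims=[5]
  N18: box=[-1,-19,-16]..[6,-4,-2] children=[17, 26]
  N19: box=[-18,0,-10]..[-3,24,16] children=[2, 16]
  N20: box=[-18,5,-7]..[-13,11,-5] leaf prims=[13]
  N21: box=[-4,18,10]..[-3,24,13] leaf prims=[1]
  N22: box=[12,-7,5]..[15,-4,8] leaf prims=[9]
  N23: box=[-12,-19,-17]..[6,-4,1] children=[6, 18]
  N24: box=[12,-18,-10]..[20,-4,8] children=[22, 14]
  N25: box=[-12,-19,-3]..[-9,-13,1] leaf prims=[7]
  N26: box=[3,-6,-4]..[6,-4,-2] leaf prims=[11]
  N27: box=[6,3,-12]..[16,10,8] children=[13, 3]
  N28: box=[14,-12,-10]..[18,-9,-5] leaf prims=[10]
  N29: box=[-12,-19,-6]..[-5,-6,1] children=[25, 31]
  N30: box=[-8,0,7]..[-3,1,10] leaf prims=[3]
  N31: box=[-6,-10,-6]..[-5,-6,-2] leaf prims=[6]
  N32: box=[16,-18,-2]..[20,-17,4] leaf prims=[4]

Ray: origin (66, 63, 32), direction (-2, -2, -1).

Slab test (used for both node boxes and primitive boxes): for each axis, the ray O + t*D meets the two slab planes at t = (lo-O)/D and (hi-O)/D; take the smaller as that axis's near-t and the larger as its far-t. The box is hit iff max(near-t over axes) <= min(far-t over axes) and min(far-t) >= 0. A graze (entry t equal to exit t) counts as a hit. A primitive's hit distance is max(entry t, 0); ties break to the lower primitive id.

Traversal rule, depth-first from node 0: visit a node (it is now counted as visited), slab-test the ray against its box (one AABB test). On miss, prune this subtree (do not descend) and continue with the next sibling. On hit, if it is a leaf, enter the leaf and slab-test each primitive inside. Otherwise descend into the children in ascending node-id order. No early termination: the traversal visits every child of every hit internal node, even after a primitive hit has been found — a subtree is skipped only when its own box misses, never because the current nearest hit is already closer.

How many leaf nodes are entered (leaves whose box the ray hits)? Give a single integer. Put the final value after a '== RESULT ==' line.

Trace the traversal:
N0 x:[23,42] y:[39/2,41] z:[16,49] -> hit [23,41], descend [1, 11]
  N1 x:[23,39] y:[67/2,41] z:[24,49] -> hit [67/2,39], descend [23, 24]
    N23 x:[30,39] y:[67/2,41] z:[31,49] -> hit [67/2,39], descend [6, 18]
      N6 x:[71/2,39] y:[69/2,41] z:[31,49] -> hit [71/2,39], descend [7, 29]
        N7 x:[73/2,77/2] y:[71/2,38] z:[44,49] -> miss, prune
        N29 x:[71/2,39] y:[69/2,41] z:[31,38] -> hit [71/2,38], descend [25, 31]
          N25 x:[75/2,39] y:[38,41] z:[31,35] -> miss, prune
          N31 x:[71/2,36] y:[69/2,73/2] z:[34,38] -> hit [71/2,36] leaf, test {P6@t=71/2}
      N18 x:[30,67/2] y:[67/2,41] z:[34,48] -> miss, prune
    N24 x:[23,27] y:[67/2,81/2] z:[24,42] -> miss, prune
  N11 x:[25,42] y:[39/2,63/2] z:[16,44] -> hit [25,63/2], descend [19, 27]
    N19 x:[69/2,42] y:[39/2,63/2] z:[16,42] -> miss, prune
    N27 x:[25,30] y:[53/2,30] z:[24,44] -> hit [53/2,30], descend [3, 13]
      N3 x:[25,30] y:[53/2,29] z:[24,32] -> hit [53/2,29], descend [4, 10]
        N4 x:[25,27] y:[53/2,27] z:[24,27] -> hit [53/2,27] leaf, test {P0@t=53/2}
        N10 x:[27,30] y:[53/2,29] z:[26,32] -> hit [27,29] leaf, test {P15@t=27}
      N13 x:[28,30] y:[55/2,30] z:[38,44] -> miss, prune

17 AABB tests over nodes [0, 1, 23, 6, 7, 29, 25, 31, 18, 24, 11, 19, 27, 3, 4, 10, 13]; 3 leaves entered; closest P0.

== RESULT ==
3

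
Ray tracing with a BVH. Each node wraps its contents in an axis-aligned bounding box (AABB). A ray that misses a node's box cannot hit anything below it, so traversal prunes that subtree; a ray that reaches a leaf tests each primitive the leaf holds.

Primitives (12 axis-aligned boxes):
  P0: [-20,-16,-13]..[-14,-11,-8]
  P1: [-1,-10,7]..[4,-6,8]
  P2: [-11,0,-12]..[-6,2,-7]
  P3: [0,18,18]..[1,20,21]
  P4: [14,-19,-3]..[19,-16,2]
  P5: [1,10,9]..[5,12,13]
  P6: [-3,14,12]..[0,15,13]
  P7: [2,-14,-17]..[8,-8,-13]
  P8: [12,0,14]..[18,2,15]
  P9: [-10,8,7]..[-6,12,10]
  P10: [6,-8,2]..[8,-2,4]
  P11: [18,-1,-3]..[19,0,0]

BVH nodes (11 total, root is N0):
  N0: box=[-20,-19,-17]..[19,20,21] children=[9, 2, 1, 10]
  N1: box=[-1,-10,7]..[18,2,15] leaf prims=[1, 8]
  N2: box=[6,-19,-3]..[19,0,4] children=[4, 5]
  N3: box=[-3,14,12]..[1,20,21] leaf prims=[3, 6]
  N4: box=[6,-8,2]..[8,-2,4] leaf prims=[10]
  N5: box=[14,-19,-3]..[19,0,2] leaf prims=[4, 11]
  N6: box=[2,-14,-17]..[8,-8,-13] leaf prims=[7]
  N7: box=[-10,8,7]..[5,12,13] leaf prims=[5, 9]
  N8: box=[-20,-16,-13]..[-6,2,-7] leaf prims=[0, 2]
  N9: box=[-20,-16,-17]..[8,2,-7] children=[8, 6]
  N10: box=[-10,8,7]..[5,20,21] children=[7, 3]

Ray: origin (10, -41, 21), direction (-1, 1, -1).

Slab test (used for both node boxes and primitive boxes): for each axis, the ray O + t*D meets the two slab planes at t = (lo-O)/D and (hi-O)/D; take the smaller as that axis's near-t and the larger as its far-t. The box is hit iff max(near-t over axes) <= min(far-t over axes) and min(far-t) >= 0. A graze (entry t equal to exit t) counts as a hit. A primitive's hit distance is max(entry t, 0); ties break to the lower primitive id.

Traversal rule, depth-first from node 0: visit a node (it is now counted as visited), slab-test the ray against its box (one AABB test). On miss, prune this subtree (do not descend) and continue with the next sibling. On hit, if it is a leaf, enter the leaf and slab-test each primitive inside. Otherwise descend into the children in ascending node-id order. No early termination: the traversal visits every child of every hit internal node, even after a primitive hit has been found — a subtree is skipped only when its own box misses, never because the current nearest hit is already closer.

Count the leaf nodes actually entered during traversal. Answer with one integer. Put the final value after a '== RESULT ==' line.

Traverse from the root:
N0 x:[-9,30] y:[22,61] z:[0,38] -> hit [22,30], descend [1, 2, 9, 10]
  N1 x:[-8,11] y:[31,43] z:[6,14] -> miss, prune
  N2 x:[-9,4] y:[22,41] z:[17,24] -> miss, prune
  N9 x:[2,30] y:[25,43] z:[28,38] -> hit [28,30], descend [6, 8]
    N6 x:[2,8] y:[27,33] z:[34,38] -> miss, prune
    N8 x:[16,30] y:[25,43] z:[28,34] -> hit [28,30] leaf, test {P0@t=29, P2(miss)}
  N10 x:[5,20] y:[49,61] z:[0,14] -> miss, prune

order=[0, 1, 2, 9, 6, 8, 10]  |boxes|=7  |leaves|=1  hit=P0

== RESULT ==
1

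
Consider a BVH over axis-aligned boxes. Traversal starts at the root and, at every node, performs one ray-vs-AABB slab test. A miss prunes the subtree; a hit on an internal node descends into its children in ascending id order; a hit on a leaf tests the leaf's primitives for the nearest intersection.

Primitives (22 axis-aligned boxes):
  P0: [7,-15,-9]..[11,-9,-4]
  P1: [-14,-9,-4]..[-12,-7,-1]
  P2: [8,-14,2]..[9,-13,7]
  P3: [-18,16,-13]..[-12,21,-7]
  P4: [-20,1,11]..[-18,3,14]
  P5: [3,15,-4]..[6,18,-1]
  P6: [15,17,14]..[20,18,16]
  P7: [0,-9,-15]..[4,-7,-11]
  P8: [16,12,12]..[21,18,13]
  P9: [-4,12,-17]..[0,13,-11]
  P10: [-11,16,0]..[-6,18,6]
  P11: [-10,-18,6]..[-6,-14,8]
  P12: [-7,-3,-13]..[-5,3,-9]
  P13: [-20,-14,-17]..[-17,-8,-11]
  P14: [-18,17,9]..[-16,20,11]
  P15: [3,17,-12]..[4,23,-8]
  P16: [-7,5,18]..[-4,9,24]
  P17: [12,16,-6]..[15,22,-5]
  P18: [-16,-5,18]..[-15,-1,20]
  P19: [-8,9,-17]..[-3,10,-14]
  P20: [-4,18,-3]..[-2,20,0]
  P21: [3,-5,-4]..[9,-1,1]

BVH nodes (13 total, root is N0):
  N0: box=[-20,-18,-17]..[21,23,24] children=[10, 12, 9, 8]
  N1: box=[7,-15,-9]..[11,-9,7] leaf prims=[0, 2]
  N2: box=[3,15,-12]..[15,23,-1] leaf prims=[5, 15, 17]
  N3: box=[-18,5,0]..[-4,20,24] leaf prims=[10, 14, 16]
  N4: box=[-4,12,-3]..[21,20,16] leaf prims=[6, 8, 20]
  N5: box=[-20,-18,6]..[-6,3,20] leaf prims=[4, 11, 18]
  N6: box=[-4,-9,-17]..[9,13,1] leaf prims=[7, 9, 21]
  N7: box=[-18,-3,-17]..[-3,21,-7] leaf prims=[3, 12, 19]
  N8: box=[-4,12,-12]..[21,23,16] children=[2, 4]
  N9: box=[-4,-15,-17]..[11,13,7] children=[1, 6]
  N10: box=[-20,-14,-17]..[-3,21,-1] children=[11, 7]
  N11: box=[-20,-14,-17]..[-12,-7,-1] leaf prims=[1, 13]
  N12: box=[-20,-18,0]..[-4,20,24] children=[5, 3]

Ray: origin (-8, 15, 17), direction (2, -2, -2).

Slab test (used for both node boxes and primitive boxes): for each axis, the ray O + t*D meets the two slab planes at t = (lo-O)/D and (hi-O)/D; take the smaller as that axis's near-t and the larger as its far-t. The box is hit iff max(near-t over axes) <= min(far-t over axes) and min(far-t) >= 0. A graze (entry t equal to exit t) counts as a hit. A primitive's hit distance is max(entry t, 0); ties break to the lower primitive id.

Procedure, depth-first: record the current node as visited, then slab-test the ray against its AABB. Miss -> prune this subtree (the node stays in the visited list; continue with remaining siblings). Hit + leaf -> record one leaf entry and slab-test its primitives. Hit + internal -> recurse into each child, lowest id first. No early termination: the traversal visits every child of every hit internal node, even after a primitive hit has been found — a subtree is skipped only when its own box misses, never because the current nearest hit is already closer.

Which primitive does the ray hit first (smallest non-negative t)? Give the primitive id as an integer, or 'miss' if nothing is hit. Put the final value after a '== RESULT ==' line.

Walk:
N0 x:[-6,29/2] y:[-4,33/2] z:[-7/2,17] -> hit [-7/2,29/2], descend [8, 9, 10, 12]
  N8 x:[2,29/2] y:[-4,3/2] z:[1/2,29/2] -> miss, prune
  N9 x:[2,19/2] y:[1,15] z:[5,17] -> hit [5,19/2], descend [1, 6]
    N1 x:[15/2,19/2] y:[12,15] z:[5,13] -> miss, prune
    N6 x:[2,17/2] y:[1,12] z:[8,17] -> hit [8,17/2] leaf, test {P7(miss), P9(miss), P21@t=8}
  N10 x:[-6,5/2] y:[-3,29/2] z:[9,17] -> miss, prune
  N12 x:[-6,2] y:[-5/2,33/2] z:[-7/2,17/2] -> hit [-5/2,2], descend [3, 5]
    N3 x:[-5,2] y:[-5/2,5] z:[-7/2,17/2] -> hit [-5/2,2] leaf, test {P10(miss), P14(miss), P16(miss)}
    N5 x:[-6,1] y:[6,33/2] z:[-3/2,11/2] -> miss, prune

9 AABB tests over nodes [0, 8, 9, 1, 6, 10, 12, 3, 5]; 2 leaves entered; closest P21.

== RESULT ==
21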